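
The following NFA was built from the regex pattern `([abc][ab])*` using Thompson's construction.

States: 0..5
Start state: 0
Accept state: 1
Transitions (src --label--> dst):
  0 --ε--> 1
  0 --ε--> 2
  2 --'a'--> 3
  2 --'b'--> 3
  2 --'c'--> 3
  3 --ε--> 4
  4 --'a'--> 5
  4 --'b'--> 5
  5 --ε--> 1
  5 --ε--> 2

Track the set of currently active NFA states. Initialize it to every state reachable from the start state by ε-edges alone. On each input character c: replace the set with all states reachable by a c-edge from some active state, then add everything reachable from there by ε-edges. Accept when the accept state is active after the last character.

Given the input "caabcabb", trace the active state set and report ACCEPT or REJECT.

start: ε-closure({0}) = {0,1,2}
'c' @ 1: {3,4}
'a' @ 2: {1,2,5}  [accepting]
'a' @ 3: {3,4}
'b' @ 4: {1,2,5}  [accepting]
'c' @ 5: {3,4}
'a' @ 6: {1,2,5}  [accepting]
'b' @ 7: {3,4}
'b' @ 8: {1,2,5}  [accepting]
final: {1,2,5}; accept 1 in set

Answer: ACCEPT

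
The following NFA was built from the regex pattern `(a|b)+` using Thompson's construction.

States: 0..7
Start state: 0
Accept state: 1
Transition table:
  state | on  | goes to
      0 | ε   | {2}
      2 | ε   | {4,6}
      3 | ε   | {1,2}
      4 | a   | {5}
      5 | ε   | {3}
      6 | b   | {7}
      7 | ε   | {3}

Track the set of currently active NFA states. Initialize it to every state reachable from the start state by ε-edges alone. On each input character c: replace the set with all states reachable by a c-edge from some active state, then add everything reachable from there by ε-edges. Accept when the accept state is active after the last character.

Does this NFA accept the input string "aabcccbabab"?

Answer: REJECT

Trace:
S₀ = ε-closure({0}) = {0,2,4,6}
'a' @ 1: {1,2,3,4,5,6}  (accept∈set)
'a' @ 2: {1,2,3,4,5,6}  (accept∈set)
'b' @ 3: {1,2,3,4,6,7}  (accept∈set)
'c' @ 4: {}  — state set empty
rest 'ccbabab' ignored (set empty)
after full input: {}  (accept=1 not in)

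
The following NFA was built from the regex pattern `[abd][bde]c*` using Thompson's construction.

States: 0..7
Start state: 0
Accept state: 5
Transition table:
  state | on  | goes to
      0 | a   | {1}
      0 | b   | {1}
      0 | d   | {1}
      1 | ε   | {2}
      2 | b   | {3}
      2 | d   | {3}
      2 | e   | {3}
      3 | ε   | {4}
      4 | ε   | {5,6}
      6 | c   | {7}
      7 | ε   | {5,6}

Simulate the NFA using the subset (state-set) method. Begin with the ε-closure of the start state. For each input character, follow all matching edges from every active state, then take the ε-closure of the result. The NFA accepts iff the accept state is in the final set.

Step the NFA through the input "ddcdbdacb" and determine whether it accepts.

Answer: REJECT

Trace:
S₀ = ε-closure({0}) = {0}
'd' @ 1: {1,2}
'd' @ 2: {3,4,5,6}  ✓accept
'c' @ 3: {5,6,7}  ✓accept
'd' @ 4: {}  — state set empty
rest 'bdacb' ignored (set empty)
after full input: {}  (accept=5 not in)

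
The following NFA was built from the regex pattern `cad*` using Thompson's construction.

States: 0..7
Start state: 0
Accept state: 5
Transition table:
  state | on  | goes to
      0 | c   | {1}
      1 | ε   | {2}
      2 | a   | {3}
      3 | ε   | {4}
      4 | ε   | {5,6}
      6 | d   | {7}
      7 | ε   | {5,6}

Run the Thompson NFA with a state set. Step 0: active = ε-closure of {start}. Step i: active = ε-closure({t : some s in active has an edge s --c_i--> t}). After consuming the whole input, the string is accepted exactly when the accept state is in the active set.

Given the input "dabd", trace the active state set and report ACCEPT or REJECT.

initial (ε-close {0}): {0}
'd' @ 1: {}  — state set empty
rest 'abd' ignored (set empty)
end set {} — state 5 not in

Answer: REJECT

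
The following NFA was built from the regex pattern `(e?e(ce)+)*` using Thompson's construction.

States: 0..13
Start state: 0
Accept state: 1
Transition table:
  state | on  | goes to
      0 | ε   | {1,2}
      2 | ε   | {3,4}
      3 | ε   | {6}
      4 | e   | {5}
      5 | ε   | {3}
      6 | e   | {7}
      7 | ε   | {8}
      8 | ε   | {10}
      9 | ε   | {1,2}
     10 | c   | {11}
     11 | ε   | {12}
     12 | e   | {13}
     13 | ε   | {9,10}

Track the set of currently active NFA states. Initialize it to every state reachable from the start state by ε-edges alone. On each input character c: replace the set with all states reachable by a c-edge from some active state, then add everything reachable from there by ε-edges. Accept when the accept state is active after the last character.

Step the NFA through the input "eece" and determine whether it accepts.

initial (ε-close {0}): {0,1,2,3,4,6}
'e' @ 1: {3,5,6,7,8,10}
'e' @ 2: {7,8,10}
'c' @ 3: {11,12}
'e' @ 4: {1,2,3,4,6,9,10,13}  [accepting]
after full input: {1,2,3,4,6,9,10,13}  (accept=1 in)

Answer: ACCEPT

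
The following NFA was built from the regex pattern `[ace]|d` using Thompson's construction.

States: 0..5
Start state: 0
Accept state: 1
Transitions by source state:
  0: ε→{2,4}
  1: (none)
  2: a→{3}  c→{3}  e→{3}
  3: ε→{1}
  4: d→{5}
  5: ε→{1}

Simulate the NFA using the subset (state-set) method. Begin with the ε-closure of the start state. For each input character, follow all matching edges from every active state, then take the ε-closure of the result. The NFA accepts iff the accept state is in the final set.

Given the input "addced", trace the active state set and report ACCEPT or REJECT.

initial (ε-close {0}): {0,2,4}
'a' @ 1: {1,3}  [accepting]
'd' @ 2: {}  — dead — no transitions
rest 'dced' ignored (set empty)
final: {}; accept 1 not in set

Answer: REJECT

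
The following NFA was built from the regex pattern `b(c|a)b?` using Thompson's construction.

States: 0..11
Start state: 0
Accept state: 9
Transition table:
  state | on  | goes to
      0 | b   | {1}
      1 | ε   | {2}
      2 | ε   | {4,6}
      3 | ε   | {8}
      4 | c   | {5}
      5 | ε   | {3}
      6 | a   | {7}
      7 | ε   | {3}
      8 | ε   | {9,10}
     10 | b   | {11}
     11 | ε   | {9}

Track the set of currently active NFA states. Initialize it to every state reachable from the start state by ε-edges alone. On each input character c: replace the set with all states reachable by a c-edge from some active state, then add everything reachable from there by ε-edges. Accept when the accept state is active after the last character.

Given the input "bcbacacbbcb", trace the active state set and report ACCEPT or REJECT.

Answer: REJECT

Steps:
start: ε-closure({0}) = {0}
'b' @ 1: {1,2,4,6}
'c' @ 2: {3,5,8,9,10}  (accept∈set)
'b' @ 3: {9,11}  (accept∈set)
'a' @ 4: {}  — state set empty
rest 'cacbbcb' ignored (set empty)
end set {} — state 9 not in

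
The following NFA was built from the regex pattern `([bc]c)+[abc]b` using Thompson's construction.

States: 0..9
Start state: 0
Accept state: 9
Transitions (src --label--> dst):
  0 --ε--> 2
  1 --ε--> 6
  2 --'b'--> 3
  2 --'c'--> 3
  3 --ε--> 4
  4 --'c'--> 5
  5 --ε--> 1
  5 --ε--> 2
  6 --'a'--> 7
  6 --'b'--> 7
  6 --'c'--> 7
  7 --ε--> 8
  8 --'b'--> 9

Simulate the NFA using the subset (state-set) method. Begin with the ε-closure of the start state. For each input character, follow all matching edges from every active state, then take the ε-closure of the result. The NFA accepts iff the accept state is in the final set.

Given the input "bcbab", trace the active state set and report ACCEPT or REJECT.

Answer: REJECT

Steps:
initial (ε-close {0}): {0,2}
'b' @ 1: {3,4}
'c' @ 2: {1,2,5,6}
'b' @ 3: {3,4,7,8}
'a' @ 4: {}  — dead — no transitions
rest 'b' ignored (set empty)
end set {} — state 9 not in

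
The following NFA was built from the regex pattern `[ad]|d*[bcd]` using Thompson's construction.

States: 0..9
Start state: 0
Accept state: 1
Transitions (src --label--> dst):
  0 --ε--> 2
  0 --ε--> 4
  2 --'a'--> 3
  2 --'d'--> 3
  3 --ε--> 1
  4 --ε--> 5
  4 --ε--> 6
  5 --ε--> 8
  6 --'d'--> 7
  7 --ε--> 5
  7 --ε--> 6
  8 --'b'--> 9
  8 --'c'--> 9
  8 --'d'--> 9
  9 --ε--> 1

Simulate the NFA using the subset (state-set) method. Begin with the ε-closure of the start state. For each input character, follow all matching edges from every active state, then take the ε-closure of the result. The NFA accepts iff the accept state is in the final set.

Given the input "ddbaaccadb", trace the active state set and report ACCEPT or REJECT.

start: ε-closure({0}) = {0,2,4,5,6,8}
'd' @ 1: {1,3,5,6,7,8,9}  [accepting]
'd' @ 2: {1,5,6,7,8,9}  [accepting]
'b' @ 3: {1,9}  [accepting]
'a' @ 4: {}  — state set empty
rest 'accadb' ignored (set empty)
final: {}; accept 1 not in set

Answer: REJECT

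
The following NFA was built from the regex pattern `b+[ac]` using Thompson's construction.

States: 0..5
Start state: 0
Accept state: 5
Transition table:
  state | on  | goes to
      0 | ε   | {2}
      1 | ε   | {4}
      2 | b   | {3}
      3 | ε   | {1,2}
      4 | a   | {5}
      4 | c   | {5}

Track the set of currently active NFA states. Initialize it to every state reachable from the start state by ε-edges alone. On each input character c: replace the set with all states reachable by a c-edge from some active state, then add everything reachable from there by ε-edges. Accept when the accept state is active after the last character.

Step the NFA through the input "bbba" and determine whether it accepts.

initial (ε-close {0}): {0,2}
'b' @ 1: {1,2,3,4}
'b' @ 2: {1,2,3,4}
'b' @ 3: {1,2,3,4}
'a' @ 4: {5}  ✓accept
end set {5} — state 5 in

Answer: ACCEPT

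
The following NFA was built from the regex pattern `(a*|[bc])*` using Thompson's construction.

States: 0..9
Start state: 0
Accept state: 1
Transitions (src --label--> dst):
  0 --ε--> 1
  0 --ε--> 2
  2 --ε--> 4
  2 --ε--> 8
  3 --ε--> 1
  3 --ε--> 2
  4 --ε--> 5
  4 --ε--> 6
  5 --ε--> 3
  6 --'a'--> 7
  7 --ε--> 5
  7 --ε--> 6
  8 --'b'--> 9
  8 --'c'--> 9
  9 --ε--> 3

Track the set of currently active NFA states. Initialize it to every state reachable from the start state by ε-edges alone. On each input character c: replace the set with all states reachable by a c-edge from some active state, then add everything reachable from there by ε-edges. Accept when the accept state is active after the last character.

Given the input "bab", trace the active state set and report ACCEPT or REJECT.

start: ε-closure({0}) = {0,1,2,3,4,5,6,8}
'b' @ 1: {1,2,3,4,5,6,8,9}  (accept∈set)
'a' @ 2: {1,2,3,4,5,6,7,8}  (accept∈set)
'b' @ 3: {1,2,3,4,5,6,8,9}  (accept∈set)
after full input: {1,2,3,4,5,6,8,9}  (accept=1 in)

Answer: ACCEPT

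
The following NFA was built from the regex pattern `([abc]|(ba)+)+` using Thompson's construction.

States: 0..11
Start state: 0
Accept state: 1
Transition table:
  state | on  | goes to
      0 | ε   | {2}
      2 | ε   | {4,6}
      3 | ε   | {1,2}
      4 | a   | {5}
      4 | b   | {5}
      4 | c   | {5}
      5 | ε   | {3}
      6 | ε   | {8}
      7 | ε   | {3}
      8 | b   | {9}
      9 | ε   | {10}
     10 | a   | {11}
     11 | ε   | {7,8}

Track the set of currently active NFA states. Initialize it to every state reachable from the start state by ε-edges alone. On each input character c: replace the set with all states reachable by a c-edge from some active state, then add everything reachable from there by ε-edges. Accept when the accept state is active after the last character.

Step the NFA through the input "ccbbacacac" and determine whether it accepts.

start: ε-closure({0}) = {0,2,4,6,8}
'c' @ 1: {1,2,3,4,5,6,8}  ✓accept
'c' @ 2: {1,2,3,4,5,6,8}  ✓accept
'b' @ 3: {1,2,3,4,5,6,8,9,10}  ✓accept
'b' @ 4: {1,2,3,4,5,6,8,9,10}  ✓accept
'a' @ 5: {1,2,3,4,5,6,7,8,11}  ✓accept
'c' @ 6: {1,2,3,4,5,6,8}  ✓accept
'a' @ 7: {1,2,3,4,5,6,8}  ✓accept
'c' @ 8: {1,2,3,4,5,6,8}  ✓accept
'a' @ 9: {1,2,3,4,5,6,8}  ✓accept
'c' @ 10: {1,2,3,4,5,6,8}  ✓accept
final: {1,2,3,4,5,6,8}; accept 1 in set

Answer: ACCEPT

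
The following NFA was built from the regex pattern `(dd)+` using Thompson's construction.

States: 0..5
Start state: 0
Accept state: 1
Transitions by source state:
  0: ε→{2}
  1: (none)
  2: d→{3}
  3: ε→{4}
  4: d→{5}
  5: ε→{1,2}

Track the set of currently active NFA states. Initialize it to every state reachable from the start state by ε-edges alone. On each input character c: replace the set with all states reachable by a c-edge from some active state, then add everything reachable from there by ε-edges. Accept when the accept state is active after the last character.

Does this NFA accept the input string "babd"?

Answer: REJECT

Steps:
S₀ = ε-closure({0}) = {0,2}
'b' @ 1: {}  — state set empty
rest 'abd' ignored (set empty)
after full input: {}  (accept=1 not in)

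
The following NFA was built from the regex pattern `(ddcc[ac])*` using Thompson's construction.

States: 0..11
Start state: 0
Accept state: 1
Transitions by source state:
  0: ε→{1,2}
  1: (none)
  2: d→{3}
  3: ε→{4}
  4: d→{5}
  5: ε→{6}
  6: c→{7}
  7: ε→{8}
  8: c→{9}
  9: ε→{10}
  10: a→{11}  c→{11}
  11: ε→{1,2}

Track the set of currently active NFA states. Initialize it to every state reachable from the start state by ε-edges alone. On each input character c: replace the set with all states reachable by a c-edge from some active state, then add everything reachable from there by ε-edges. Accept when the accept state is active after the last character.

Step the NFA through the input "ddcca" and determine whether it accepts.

start: ε-closure({0}) = {0,1,2}
'd' @ 1: {3,4}
'd' @ 2: {5,6}
'c' @ 3: {7,8}
'c' @ 4: {9,10}
'a' @ 5: {1,2,11}  (accept∈set)
after full input: {1,2,11}  (accept=1 in)

Answer: ACCEPT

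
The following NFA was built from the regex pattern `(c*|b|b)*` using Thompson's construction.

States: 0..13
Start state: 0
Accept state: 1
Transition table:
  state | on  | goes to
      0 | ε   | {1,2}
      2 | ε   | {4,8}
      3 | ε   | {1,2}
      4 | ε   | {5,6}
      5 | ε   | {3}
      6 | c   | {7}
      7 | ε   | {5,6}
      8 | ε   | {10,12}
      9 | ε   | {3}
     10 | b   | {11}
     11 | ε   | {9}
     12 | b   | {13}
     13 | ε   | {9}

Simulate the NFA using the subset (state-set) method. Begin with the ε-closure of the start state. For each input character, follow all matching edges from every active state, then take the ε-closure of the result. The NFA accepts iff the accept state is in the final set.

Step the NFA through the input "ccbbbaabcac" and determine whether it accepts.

initial (ε-close {0}): {0,1,2,3,4,5,6,8,10,12}
'c' @ 1: {1,2,3,4,5,6,7,8,10,12}  (accept∈set)
'c' @ 2: {1,2,3,4,5,6,7,8,10,12}  (accept∈set)
'b' @ 3: {1,2,3,4,5,6,8,9,10,11,12,13}  (accept∈set)
'b' @ 4: {1,2,3,4,5,6,8,9,10,11,12,13}  (accept∈set)
'b' @ 5: {1,2,3,4,5,6,8,9,10,11,12,13}  (accept∈set)
'a' @ 6: {}  — state set empty
rest 'abcac' ignored (set empty)
final: {}; accept 1 not in set

Answer: REJECT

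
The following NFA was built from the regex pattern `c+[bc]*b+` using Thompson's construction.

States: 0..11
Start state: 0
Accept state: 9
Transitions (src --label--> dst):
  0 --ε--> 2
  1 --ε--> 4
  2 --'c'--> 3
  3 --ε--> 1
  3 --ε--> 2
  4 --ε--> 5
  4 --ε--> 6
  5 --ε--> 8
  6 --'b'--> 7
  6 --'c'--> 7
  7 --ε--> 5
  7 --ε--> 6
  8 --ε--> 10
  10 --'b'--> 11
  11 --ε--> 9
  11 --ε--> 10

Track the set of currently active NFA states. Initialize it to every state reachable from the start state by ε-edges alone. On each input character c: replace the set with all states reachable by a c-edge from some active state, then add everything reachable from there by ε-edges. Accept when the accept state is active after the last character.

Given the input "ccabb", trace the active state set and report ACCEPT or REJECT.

Answer: REJECT

Steps:
start: ε-closure({0}) = {0,2}
'c' @ 1: {1,2,3,4,5,6,8,10}
'c' @ 2: {1,2,3,4,5,6,7,8,10}
'a' @ 3: {}  — state set empty
rest 'bb' ignored (set empty)
final: {}; accept 9 not in set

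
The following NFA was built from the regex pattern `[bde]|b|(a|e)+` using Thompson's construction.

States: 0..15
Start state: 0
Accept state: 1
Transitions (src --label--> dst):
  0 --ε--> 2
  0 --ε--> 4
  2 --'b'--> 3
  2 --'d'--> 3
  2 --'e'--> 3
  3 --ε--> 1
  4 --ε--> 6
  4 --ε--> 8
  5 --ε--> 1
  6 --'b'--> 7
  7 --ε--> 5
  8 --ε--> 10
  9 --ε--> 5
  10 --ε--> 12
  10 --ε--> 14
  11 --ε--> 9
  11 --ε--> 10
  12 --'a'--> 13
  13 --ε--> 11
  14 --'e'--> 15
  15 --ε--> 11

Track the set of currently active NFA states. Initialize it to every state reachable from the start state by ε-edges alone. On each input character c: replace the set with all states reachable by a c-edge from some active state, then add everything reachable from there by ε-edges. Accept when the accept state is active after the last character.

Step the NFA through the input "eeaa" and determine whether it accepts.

start: ε-closure({0}) = {0,2,4,6,8,10,12,14}
'e' @ 1: {1,3,5,9,10,11,12,14,15}  (accept∈set)
'e' @ 2: {1,5,9,10,11,12,14,15}  (accept∈set)
'a' @ 3: {1,5,9,10,11,12,13,14}  (accept∈set)
'a' @ 4: {1,5,9,10,11,12,13,14}  (accept∈set)
final: {1,5,9,10,11,12,13,14}; accept 1 in set

Answer: ACCEPT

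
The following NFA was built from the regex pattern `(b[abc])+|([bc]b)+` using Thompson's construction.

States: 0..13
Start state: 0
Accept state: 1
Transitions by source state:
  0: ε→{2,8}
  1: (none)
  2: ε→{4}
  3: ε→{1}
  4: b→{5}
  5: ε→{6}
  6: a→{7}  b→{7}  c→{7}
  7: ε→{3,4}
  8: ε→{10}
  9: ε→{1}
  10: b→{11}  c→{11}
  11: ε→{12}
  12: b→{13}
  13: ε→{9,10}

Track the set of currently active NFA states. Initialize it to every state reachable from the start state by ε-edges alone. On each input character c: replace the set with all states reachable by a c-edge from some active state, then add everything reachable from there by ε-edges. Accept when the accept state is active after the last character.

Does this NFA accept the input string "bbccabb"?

Answer: REJECT

Derivation:
initial (ε-close {0}): {0,2,4,8,10}
'b' @ 1: {5,6,11,12}
'b' @ 2: {1,3,4,7,9,10,13}  ✓accept
'c' @ 3: {11,12}
'c' @ 4: {}  — state set empty
rest 'abb' ignored (set empty)
final: {}; accept 1 not in set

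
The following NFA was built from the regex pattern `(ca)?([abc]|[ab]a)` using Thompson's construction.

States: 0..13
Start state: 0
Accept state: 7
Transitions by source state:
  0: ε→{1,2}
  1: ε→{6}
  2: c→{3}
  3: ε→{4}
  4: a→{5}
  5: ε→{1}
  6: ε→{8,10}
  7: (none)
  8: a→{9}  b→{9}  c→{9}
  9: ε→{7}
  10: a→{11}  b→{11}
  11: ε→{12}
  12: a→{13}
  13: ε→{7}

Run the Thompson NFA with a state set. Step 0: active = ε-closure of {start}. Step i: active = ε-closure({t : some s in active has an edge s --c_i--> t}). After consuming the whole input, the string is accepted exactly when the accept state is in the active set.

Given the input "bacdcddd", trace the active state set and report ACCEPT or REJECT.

Answer: REJECT

Trace:
initial (ε-close {0}): {0,1,2,6,8,10}
'b' @ 1: {7,9,11,12}  ✓accept
'a' @ 2: {7,13}  ✓accept
'c' @ 3: {}  — no active states
rest 'dcddd' ignored (set empty)
after full input: {}  (accept=7 not in)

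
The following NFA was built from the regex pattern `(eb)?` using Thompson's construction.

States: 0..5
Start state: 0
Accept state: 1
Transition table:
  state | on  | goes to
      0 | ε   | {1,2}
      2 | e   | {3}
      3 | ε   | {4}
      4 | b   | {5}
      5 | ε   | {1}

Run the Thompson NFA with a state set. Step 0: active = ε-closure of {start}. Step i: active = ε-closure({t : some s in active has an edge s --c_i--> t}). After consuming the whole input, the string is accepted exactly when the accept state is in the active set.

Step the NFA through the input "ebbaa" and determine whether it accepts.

Answer: REJECT

Steps:
start: ε-closure({0}) = {0,1,2}
'e' @ 1: {3,4}
'b' @ 2: {1,5}  (accept∈set)
'b' @ 3: {}  — state set empty
rest 'aa' ignored (set empty)
end set {} — state 1 not in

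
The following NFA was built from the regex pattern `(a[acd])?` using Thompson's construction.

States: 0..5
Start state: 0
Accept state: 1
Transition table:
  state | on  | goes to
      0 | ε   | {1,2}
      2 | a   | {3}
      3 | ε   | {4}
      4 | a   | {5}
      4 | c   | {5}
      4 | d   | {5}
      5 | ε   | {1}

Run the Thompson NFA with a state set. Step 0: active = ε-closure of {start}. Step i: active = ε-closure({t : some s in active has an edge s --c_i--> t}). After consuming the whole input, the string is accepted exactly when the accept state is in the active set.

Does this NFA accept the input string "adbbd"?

initial (ε-close {0}): {0,1,2}
'a' @ 1: {3,4}
'd' @ 2: {1,5}  ✓accept
'b' @ 3: {}  — state set empty
rest 'bd' ignored (set empty)
after full input: {}  (accept=1 not in)

Answer: REJECT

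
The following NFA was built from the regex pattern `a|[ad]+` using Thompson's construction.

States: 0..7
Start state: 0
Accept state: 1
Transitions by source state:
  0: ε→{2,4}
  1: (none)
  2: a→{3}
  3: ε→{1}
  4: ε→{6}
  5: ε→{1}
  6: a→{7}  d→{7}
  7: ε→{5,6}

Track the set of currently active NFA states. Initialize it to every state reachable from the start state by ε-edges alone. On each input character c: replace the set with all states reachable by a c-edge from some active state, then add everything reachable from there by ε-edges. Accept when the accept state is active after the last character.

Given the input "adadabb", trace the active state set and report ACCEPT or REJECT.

Answer: REJECT

Steps:
start: ε-closure({0}) = {0,2,4,6}
'a' @ 1: {1,3,5,6,7}  (accept∈set)
'd' @ 2: {1,5,6,7}  (accept∈set)
'a' @ 3: {1,5,6,7}  (accept∈set)
'd' @ 4: {1,5,6,7}  (accept∈set)
'a' @ 5: {1,5,6,7}  (accept∈set)
'b' @ 6: {}  — dead — no transitions
rest 'b' ignored (set empty)
end set {} — state 1 not in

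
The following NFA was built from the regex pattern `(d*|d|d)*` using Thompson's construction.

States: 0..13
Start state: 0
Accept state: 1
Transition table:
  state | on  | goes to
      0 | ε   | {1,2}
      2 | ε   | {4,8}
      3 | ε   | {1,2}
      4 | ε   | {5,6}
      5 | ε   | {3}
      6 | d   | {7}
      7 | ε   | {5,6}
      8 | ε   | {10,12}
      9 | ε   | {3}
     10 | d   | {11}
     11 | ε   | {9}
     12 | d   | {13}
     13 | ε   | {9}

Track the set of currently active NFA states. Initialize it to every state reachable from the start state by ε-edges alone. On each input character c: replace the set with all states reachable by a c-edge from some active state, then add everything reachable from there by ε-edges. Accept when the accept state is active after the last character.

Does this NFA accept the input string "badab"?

start: ε-closure({0}) = {0,1,2,3,4,5,6,8,10,12}
'b' @ 1: {}  — no active states
rest 'adab' ignored (set empty)
final: {}; accept 1 not in set

Answer: REJECT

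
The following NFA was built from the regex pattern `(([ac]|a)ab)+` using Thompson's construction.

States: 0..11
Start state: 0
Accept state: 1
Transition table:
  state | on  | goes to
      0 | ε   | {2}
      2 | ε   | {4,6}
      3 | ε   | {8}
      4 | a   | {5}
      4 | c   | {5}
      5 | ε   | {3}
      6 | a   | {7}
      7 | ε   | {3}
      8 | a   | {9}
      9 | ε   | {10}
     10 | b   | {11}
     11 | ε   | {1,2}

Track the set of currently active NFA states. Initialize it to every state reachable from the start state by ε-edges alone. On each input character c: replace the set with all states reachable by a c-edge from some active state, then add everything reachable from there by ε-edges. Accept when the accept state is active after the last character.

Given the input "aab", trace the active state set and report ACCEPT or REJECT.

start: ε-closure({0}) = {0,2,4,6}
'a' @ 1: {3,5,7,8}
'a' @ 2: {9,10}
'b' @ 3: {1,2,4,6,11}  ✓accept
final: {1,2,4,6,11}; accept 1 in set

Answer: ACCEPT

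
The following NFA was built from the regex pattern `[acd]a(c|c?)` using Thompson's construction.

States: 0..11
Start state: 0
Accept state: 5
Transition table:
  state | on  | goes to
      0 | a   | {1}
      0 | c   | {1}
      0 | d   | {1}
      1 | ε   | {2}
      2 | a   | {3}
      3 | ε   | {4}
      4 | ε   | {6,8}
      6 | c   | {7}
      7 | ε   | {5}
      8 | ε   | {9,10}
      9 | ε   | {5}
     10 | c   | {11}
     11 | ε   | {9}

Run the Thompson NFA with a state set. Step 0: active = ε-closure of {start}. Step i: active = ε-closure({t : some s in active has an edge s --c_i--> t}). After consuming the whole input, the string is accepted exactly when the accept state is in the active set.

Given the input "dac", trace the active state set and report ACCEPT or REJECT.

initial (ε-close {0}): {0}
'd' @ 1: {1,2}
'a' @ 2: {3,4,5,6,8,9,10}  (accept∈set)
'c' @ 3: {5,7,9,11}  (accept∈set)
after full input: {5,7,9,11}  (accept=5 in)

Answer: ACCEPT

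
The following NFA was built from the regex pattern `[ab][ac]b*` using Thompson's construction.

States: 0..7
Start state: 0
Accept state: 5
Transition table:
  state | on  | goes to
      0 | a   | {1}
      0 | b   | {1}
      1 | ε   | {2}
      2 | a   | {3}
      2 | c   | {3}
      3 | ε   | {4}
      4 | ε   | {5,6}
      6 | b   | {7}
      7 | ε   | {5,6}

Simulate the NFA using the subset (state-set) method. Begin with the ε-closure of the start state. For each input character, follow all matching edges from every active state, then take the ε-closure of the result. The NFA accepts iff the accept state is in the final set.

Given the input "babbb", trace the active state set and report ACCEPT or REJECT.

Answer: ACCEPT

Steps:
initial (ε-close {0}): {0}
'b' @ 1: {1,2}
'a' @ 2: {3,4,5,6}  ✓accept
'b' @ 3: {5,6,7}  ✓accept
'b' @ 4: {5,6,7}  ✓accept
'b' @ 5: {5,6,7}  ✓accept
final: {5,6,7}; accept 5 in set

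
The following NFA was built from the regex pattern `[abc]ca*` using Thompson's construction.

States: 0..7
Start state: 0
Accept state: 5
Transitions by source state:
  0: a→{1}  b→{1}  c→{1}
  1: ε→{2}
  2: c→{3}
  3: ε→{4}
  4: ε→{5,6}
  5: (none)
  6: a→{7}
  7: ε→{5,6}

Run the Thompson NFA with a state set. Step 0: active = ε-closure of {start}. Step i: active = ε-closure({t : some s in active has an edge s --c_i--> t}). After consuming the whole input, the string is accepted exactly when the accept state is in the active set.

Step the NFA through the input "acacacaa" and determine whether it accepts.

S₀ = ε-closure({0}) = {0}
'a' @ 1: {1,2}
'c' @ 2: {3,4,5,6}  [accepting]
'a' @ 3: {5,6,7}  [accepting]
'c' @ 4: {}  — state set empty
rest 'acaa' ignored (set empty)
after full input: {}  (accept=5 not in)

Answer: REJECT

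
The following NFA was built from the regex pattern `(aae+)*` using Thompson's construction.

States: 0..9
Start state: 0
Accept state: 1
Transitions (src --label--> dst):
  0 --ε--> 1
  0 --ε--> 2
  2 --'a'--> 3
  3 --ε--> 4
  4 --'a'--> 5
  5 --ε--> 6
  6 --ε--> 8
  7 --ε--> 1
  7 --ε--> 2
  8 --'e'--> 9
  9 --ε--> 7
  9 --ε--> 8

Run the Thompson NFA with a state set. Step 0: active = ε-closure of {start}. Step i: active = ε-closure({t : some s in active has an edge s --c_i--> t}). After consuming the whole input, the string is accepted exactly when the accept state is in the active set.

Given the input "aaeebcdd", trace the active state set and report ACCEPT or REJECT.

Answer: REJECT

Trace:
start: ε-closure({0}) = {0,1,2}
'a' @ 1: {3,4}
'a' @ 2: {5,6,8}
'e' @ 3: {1,2,7,8,9}  (accept∈set)
'e' @ 4: {1,2,7,8,9}  (accept∈set)
'b' @ 5: {}  — no active states
rest 'cdd' ignored (set empty)
final: {}; accept 1 not in set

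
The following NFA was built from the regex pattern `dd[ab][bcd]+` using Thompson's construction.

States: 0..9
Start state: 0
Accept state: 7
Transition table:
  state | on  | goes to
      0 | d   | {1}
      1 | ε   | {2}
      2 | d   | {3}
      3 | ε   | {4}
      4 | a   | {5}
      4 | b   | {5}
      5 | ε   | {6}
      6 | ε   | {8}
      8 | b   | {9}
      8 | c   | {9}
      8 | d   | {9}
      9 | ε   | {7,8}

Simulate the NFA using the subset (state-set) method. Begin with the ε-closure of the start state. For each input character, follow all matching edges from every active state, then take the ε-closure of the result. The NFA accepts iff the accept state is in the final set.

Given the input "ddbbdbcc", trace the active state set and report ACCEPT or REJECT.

Answer: ACCEPT

Steps:
initial (ε-close {0}): {0}
'd' @ 1: {1,2}
'd' @ 2: {3,4}
'b' @ 3: {5,6,8}
'b' @ 4: {7,8,9}  [accepting]
'd' @ 5: {7,8,9}  [accepting]
'b' @ 6: {7,8,9}  [accepting]
'c' @ 7: {7,8,9}  [accepting]
'c' @ 8: {7,8,9}  [accepting]
end set {7,8,9} — state 7 in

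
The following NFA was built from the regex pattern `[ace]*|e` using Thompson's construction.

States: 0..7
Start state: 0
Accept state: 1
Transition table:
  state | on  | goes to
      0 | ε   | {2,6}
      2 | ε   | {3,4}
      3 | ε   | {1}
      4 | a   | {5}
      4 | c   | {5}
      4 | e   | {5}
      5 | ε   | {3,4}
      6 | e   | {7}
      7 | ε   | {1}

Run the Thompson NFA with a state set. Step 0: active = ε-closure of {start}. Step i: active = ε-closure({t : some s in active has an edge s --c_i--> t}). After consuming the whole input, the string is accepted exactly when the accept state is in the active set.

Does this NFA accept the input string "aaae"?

S₀ = ε-closure({0}) = {0,1,2,3,4,6}
'a' @ 1: {1,3,4,5}  [accepting]
'a' @ 2: {1,3,4,5}  [accepting]
'a' @ 3: {1,3,4,5}  [accepting]
'e' @ 4: {1,3,4,5}  [accepting]
after full input: {1,3,4,5}  (accept=1 in)

Answer: ACCEPT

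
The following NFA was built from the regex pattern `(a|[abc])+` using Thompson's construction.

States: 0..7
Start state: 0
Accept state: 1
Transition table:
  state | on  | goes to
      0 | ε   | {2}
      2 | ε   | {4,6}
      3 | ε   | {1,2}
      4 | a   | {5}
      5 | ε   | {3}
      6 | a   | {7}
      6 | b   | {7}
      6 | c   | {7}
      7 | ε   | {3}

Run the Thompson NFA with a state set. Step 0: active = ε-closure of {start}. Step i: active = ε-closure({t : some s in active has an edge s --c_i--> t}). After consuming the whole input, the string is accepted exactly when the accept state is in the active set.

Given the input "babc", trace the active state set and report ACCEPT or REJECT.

Answer: ACCEPT

Derivation:
initial (ε-close {0}): {0,2,4,6}
'b' @ 1: {1,2,3,4,6,7}  (accept∈set)
'a' @ 2: {1,2,3,4,5,6,7}  (accept∈set)
'b' @ 3: {1,2,3,4,6,7}  (accept∈set)
'c' @ 4: {1,2,3,4,6,7}  (accept∈set)
end set {1,2,3,4,6,7} — state 1 in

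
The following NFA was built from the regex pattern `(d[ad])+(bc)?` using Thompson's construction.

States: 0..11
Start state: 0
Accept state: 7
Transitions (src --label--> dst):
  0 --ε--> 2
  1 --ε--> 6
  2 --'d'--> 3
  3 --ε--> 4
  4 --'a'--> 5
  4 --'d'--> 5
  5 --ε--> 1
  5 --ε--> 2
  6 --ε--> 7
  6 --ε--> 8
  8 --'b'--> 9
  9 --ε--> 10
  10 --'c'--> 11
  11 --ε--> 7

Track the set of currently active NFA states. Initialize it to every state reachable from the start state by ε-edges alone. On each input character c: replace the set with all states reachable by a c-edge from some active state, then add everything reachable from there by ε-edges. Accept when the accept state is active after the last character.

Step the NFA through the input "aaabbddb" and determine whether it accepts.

S₀ = ε-closure({0}) = {0,2}
'a' @ 1: {}  — dead — no transitions
rest 'aabbddb' ignored (set empty)
final: {}; accept 7 not in set

Answer: REJECT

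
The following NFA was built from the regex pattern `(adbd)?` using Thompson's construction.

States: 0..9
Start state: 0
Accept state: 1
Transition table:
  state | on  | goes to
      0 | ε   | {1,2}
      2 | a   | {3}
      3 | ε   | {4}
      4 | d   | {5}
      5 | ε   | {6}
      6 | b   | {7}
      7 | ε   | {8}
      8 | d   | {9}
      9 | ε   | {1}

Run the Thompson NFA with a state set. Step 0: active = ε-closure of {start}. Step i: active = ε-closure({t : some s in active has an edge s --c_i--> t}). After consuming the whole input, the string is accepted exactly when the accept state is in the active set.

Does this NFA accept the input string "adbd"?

initial (ε-close {0}): {0,1,2}
'a' @ 1: {3,4}
'd' @ 2: {5,6}
'b' @ 3: {7,8}
'd' @ 4: {1,9}  (accept∈set)
final: {1,9}; accept 1 in set

Answer: ACCEPT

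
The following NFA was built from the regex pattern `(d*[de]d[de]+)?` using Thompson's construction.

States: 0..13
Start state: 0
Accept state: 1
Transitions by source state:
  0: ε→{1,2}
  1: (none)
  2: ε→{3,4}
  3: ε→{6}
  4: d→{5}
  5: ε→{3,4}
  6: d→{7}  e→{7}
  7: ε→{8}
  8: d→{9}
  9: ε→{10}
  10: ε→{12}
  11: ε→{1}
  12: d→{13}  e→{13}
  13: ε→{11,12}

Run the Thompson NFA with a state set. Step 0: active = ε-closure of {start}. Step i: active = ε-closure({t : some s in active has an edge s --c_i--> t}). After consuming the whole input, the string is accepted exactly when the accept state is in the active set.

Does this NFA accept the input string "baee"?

initial (ε-close {0}): {0,1,2,3,4,6}
'b' @ 1: {}  — dead — no transitions
rest 'aee' ignored (set empty)
end set {} — state 1 not in

Answer: REJECT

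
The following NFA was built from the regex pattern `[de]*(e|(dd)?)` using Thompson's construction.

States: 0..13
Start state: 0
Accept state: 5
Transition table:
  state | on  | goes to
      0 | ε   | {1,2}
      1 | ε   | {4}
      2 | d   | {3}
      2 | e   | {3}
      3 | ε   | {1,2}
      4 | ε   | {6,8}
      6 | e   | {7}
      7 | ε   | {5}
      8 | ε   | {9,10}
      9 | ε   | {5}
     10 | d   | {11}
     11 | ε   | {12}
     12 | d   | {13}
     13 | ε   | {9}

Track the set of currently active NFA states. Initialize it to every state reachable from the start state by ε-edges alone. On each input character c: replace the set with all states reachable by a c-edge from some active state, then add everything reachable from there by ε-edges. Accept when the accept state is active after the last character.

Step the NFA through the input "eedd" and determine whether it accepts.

S₀ = ε-closure({0}) = {0,1,2,4,5,6,8,9,10}
'e' @ 1: {1,2,3,4,5,6,7,8,9,10}  ✓accept
'e' @ 2: {1,2,3,4,5,6,7,8,9,10}  ✓accept
'd' @ 3: {1,2,3,4,5,6,8,9,10,11,12}  ✓accept
'd' @ 4: {1,2,3,4,5,6,8,9,10,11,12,13}  ✓accept
final: {1,2,3,4,5,6,8,9,10,11,12,13}; accept 5 in set

Answer: ACCEPT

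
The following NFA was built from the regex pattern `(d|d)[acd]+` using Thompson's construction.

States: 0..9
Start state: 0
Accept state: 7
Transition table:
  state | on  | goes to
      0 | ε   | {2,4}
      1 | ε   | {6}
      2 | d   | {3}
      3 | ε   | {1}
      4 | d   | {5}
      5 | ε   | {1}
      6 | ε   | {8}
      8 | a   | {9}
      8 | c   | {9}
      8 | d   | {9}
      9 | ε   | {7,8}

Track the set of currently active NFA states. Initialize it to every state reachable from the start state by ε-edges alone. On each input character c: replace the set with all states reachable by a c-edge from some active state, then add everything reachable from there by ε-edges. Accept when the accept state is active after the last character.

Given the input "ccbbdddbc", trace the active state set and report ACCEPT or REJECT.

Answer: REJECT

Derivation:
initial (ε-close {0}): {0,2,4}
'c' @ 1: {}  — no active states
rest 'cbbdddbc' ignored (set empty)
end set {} — state 7 not in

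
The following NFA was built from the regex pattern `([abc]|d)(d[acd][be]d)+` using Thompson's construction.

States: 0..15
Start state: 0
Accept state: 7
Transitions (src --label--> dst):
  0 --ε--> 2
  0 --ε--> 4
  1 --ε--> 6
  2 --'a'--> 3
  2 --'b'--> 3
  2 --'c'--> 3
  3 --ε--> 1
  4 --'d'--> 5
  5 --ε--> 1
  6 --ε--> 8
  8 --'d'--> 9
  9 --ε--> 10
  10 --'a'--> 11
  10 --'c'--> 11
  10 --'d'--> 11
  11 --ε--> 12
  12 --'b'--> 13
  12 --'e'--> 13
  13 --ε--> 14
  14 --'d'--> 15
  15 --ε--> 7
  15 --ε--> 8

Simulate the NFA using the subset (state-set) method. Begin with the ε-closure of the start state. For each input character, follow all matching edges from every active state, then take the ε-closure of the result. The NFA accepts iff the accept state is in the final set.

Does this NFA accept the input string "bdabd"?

Answer: ACCEPT

Steps:
S₀ = ε-closure({0}) = {0,2,4}
'b' @ 1: {1,3,6,8}
'd' @ 2: {9,10}
'a' @ 3: {11,12}
'b' @ 4: {13,14}
'd' @ 5: {7,8,15}  (accept∈set)
final: {7,8,15}; accept 7 in set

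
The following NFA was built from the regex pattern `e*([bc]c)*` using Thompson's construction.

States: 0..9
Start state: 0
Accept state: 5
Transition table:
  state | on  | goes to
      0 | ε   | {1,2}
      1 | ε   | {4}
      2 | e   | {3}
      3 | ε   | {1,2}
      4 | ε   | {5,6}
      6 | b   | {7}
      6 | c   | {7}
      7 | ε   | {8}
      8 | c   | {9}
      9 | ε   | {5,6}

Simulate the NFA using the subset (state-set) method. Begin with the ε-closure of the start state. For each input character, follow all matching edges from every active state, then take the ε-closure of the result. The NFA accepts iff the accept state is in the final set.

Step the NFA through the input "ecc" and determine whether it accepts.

Answer: ACCEPT

Trace:
start: ε-closure({0}) = {0,1,2,4,5,6}
'e' @ 1: {1,2,3,4,5,6}  (accept∈set)
'c' @ 2: {7,8}
'c' @ 3: {5,6,9}  (accept∈set)
after full input: {5,6,9}  (accept=5 in)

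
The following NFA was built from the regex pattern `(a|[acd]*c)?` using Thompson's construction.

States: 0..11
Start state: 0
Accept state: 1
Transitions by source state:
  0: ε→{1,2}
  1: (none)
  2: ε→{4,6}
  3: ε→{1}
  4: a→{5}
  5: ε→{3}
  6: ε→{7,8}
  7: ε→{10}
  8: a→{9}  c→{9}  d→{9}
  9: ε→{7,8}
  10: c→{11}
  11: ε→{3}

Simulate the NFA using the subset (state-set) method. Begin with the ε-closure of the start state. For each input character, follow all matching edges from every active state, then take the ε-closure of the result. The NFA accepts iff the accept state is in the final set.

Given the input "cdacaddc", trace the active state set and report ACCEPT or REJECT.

initial (ε-close {0}): {0,1,2,4,6,7,8,10}
'c' @ 1: {1,3,7,8,9,10,11}  [accepting]
'd' @ 2: {7,8,9,10}
'a' @ 3: {7,8,9,10}
'c' @ 4: {1,3,7,8,9,10,11}  [accepting]
'a' @ 5: {7,8,9,10}
'd' @ 6: {7,8,9,10}
'd' @ 7: {7,8,9,10}
'c' @ 8: {1,3,7,8,9,10,11}  [accepting]
after full input: {1,3,7,8,9,10,11}  (accept=1 in)

Answer: ACCEPT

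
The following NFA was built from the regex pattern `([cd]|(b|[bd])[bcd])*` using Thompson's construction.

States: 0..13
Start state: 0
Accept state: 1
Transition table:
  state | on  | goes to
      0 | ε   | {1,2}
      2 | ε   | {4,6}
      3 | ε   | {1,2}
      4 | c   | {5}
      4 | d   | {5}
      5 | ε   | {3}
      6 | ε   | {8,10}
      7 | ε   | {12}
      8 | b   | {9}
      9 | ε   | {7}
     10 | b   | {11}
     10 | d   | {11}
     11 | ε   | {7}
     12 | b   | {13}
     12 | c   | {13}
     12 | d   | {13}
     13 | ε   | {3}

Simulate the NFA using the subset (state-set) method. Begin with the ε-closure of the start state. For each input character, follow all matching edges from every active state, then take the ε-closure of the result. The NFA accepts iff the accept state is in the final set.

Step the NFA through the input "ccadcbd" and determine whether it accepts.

S₀ = ε-closure({0}) = {0,1,2,4,6,8,10}
'c' @ 1: {1,2,3,4,5,6,8,10}  (accept∈set)
'c' @ 2: {1,2,3,4,5,6,8,10}  (accept∈set)
'a' @ 3: {}  — no active states
rest 'dcbd' ignored (set empty)
final: {}; accept 1 not in set

Answer: REJECT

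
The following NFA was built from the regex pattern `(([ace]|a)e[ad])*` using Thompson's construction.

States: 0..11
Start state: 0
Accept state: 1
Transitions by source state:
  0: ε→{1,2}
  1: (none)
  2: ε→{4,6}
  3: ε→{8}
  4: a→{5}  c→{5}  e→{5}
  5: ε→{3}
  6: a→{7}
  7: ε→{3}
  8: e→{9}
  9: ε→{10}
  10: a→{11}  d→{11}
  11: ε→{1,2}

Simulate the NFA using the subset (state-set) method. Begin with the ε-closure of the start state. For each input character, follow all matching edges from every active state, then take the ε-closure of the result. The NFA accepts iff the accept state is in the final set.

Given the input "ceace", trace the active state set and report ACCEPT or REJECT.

initial (ε-close {0}): {0,1,2,4,6}
'c' @ 1: {3,5,8}
'e' @ 2: {9,10}
'a' @ 3: {1,2,4,6,11}  [accepting]
'c' @ 4: {3,5,8}
'e' @ 5: {9,10}
final: {9,10}; accept 1 not in set

Answer: REJECT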